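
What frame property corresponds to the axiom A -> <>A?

Replacing A by ¬A and contraposing gives the equivalent schema □A → A.
Suppose □A→A is valid. At any x set V(A)={w : Rxw}. Then □A holds at x, so A holds at x, i.e. Rxx.
Conversely, any frame satisfying forall x Rxx validates the schema.
So the correspondent is reflexivity.

Reflexivity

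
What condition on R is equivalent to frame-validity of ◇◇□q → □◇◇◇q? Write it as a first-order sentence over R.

This is a Sahlqvist (Geach-type) schema ◇^2□^1q → □^1◇^3q.
First-order correspondent: ∀x ∀y ∀z ((xR²y ∧ xRz) → ∃w (yRw ∧ zR³w)).

∀x ∀y ∀z ((xR²y ∧ xRz) → ∃w (yRw ∧ zR³w))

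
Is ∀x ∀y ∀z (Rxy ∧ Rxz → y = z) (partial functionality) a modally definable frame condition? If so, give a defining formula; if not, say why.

Yes — defined by ◇r → □r

Yes: it is partial functionality, defined by the CD schema ◇r → □r.
Suppose ◇r→□r is valid. Take Rxy, Rxz and set V(r)={y}. Then ◇r at x, so □r at x, so r at z, i.e. z=y.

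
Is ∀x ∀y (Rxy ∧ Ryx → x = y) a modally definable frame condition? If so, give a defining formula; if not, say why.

If a class were modally definable it would be closed under surjective bounded morphisms (Goldblatt–Thomason).
The 4-cycle (worlds w0,w1,w2,w3 with w0→w1→w2→w3→w0) is antisymmetric. Sending even-indexed worlds to a and odd-indexed worlds to b is a surjective bounded morphism onto the two-world frame with a↔b, which is not antisymmetric.
So the class is not modally definable.

No — not modally definable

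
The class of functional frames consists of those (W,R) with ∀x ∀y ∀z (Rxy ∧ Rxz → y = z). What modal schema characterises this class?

◇ψ → □ψ

A defining formula is ◇ψ → □ψ (the CD axiom).
Suppose ◇ψ→□ψ is valid. Take Rxy, Rxz and set V(ψ)={y}. Then ◇ψ at x, so □ψ at x, so ψ at z, i.e. z=y.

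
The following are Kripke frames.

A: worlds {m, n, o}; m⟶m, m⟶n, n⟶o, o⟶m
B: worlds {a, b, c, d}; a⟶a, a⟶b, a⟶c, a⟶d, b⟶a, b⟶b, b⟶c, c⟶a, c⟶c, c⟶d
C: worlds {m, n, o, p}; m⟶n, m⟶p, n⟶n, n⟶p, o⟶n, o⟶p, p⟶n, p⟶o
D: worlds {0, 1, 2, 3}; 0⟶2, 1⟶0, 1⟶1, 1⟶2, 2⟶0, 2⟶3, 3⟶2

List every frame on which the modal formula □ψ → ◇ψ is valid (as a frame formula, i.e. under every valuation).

The schema corresponds to seriality: ∀x ∃y Rxy.
A: ✓.
B: fails — world d has no successor.
C: ✓.
D: ✓.

A, C, D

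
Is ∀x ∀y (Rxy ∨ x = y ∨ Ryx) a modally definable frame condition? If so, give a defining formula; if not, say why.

Any modally definable frame class is closed under disjoint unions.
Take 4 disjoint single-world reflexive frames: each is trivially connected, but their disjoint union has 4 worlds with no edge between distinct components, so it is not connected.
Hence connectedness of R is not modally definable.

No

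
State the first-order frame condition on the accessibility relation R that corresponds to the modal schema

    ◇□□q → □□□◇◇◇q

This is a Sahlqvist (Geach-type) schema ◇^1□^2q → □^3◇^3q.
Minimal-valuation argument: fix x; take any y with xR^1y and any z with xR^3z. Set V(q) to the set of worlds R-reachable from y in exactly 2 steps. Then □^2q holds at y, so the antecedent holds at x; validity forces ◇^3q at z, giving a w with zR^3w and yR^2w.
First-order correspondent: ∀x ∀y ∀z ((xRy ∧ xR³z) → ∃w (yR²w ∧ zR³w)).

∀x ∀y ∀z ((xRy ∧ xR³z) → ∃w (yR²w ∧ zR³w))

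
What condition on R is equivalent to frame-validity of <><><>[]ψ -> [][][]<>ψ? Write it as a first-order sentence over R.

This is a Sahlqvist (Geach-type) schema ◇^3□^1ψ → □^3◇^1ψ.
First-order correspondent: forall x forall y forall z ((x R^3 y & x R^3 z) -> exists w (yRw & zRw)).

forall x forall y forall z ((x R^3 y & x R^3 z) -> exists w (yRw & zRw))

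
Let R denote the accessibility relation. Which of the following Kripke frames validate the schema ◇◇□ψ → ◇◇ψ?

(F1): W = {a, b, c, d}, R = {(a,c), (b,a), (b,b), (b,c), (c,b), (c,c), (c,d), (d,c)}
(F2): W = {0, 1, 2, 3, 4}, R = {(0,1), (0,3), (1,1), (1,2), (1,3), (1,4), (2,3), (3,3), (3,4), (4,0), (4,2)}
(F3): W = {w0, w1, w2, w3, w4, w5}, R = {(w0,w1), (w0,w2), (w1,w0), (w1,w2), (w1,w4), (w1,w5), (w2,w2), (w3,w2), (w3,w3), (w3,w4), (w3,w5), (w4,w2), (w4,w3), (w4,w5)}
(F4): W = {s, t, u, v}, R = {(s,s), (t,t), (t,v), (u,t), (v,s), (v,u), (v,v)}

Frame correspondent (Sahlqvist): ∀x ∀y (xR²y → ∃w (yRw ∧ xR²w)) — i.e. a generalized confluence (Geach) condition.
(F1): ✓.
(F2): fails — 2R²4 but no w with 4Rw and 2R²w.
(F3): fails — w0R²w5 but no w with w5Rw and w0R²w.
(F4): ✓.

(F1), (F4)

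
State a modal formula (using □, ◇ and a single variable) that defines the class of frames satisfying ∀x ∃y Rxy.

□r → ◇r

The condition is seriality. The D schema □r → ◇r defines it.
Suppose □r→◇r is valid. At any x set V(r)=W. Then □r at x, so ◇r at x, so x has a successor.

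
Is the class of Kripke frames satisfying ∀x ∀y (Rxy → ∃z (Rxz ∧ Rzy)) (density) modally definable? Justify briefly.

Yes, by □□p → □p

Yes: it is density, defined by the C4 schema □□p → □p.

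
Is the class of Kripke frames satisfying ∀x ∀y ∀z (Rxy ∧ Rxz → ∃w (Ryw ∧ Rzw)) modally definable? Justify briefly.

The condition is convergence. A defining modal formula is ◇□r → □◇r.
Suppose ◇□r→□◇r is valid. Take Rxy, Rxz and set V(r)={w : Ryw}. Then □r at y so ◇□r at x, so □◇r at x, so ◇r at z, giving w with Rzw and Ryw.

Definable; ◇□r → □◇r defines it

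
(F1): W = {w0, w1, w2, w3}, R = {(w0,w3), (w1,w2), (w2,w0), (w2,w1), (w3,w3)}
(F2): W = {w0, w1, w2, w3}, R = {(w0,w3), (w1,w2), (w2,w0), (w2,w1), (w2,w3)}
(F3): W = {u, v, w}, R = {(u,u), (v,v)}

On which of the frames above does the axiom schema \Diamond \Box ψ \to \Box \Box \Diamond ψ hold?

(F3)

The schema corresponds to a generalized confluence (Geach) condition: \forall x \forall y \forall z ((xRy \wedge x R^2 z) \to \exists w (yRw \wedge zRw)).
(F1): fails — w1Rw2, w1R²w0 but no w with w2Rw and w0Rw.
(F2): fails — w1Rw2, w1R²w1 but no w with w2Rw and w1Rw.
(F3): condition met.
Valid on: (F3).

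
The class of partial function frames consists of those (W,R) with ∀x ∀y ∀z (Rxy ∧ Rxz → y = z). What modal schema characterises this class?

◇r → □r

The condition is partial functionality. The CD schema ◇r → □r defines it.
Suppose ◇r→□r is valid. Take Rxy, Rxz and set V(r)={y}. Then ◇r at x, so □r at x, so r at z, i.e. z=y.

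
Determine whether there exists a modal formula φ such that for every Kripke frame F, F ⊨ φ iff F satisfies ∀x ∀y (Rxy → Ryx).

Definable; q → □◇q defines it

Yes: it is symmetry, defined by the B schema q → □◇q.
Suppose q→□◇q is valid. Take Rxy and set V(q)={x}. Then q at x, so □◇q at x, so ◇q at y, so some z with Ryz has q; z=x, i.e. Ryx.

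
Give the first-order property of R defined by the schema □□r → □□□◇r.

This is a Sahlqvist (Geach-type) schema ◇^0□^2r → □^3◇^1r.
Minimal-valuation argument: fix x; take any y with xR^0y and any z with xR^3z. Set V(r) to the set of worlds R-reachable from y in exactly 2 steps. Then □^2r holds at y, so the antecedent holds at x; validity forces ◇^1r at z, giving a w with zR^1w and yR^2w.
First-order correspondent: ∀x ∀z (xR³z → ∃w (xR²w ∧ zRw)).

∀x ∀z (xR³z → ∃w (xR²w ∧ zRw))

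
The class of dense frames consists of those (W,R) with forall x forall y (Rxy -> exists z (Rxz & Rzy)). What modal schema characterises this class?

□□r → □r

A defining formula is □□r → □r (the C4 axiom).
Suppose □□r→□r is valid. Take Rxy and set V(r)={w : xR²w}. Then □□r at x, so □r at x, so r at y, i.e. ∃z(Rxz∧Rzy).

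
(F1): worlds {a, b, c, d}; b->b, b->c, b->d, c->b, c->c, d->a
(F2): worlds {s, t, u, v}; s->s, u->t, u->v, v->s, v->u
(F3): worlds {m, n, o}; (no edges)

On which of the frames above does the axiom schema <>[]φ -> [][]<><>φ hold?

(F3)

This is the axiom for a generalized confluence (Geach) condition; its first-order frame correspondent is forall x forall y forall z ((xRy & x R^2 z) -> exists w (yRw & z R^2 w)).
(F1): fails — bRb, bR²a but no w with bRw and aR²w.
(F2): fails — uRt, uR²s but no w with tRw and sR²w.
(F3): satisfies the condition.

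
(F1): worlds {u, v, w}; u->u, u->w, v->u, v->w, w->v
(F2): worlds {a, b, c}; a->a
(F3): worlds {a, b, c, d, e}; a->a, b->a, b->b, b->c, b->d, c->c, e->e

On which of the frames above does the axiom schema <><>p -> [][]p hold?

Frame correspondent (Sahlqvist): forall x forall y forall z ((x R^2 y & x R^2 z) -> exists w (y = w & z = w)) — i.e. a generalized confluence (Geach) condition.
(F1): fails — uR²u, uR²v but u ≠ v.
(F2): holds.
(F3): fails — bR²a, bR²b but a ≠ b.
Valid on: (F2).

(F2)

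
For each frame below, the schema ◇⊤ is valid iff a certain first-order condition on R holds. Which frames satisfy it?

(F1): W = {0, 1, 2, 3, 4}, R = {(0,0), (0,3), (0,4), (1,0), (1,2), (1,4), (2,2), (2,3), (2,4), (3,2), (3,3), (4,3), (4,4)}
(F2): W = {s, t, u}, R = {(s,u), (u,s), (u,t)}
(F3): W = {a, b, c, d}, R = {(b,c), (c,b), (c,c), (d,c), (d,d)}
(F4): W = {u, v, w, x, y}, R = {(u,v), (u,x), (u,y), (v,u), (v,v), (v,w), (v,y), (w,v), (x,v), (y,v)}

Frame correspondent (Sahlqvist): ∀x ∃y Rxy — i.e. seriality.
(F1): ✓.
(F2): fails — world t has no successor.
(F3): fails — world a has no successor.
(F4): ✓.
Valid on: (F1), (F4).

(F1), (F4)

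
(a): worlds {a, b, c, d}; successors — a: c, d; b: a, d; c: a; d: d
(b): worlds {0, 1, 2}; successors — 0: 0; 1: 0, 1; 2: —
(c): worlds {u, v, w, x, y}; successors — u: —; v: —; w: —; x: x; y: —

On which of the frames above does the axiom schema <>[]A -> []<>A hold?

Frame correspondent (Sahlqvist): forall x forall y forall z (Rxy & Rxz -> exists w (Ryw & Rzw)) — i.e. convergence.
(a): fails — Rac and Rad but c and d have no common successor.
(b): satisfies the condition.
(c): satisfies the condition.

(b), (c)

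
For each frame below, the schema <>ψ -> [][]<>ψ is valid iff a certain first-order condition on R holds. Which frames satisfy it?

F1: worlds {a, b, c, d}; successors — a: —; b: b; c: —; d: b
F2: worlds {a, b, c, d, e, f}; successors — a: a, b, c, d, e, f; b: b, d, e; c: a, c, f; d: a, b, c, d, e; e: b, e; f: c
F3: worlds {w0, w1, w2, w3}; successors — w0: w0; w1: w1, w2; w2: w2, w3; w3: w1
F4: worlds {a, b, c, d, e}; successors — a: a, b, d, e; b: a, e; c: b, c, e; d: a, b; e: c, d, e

Frame correspondent (Sahlqvist): forall x forall y forall z ((xRy & x R^2 z) -> exists w (y = w & zRw)) — i.e. a generalized confluence (Geach) condition.
F1: ✓.
F2: fails — aRa, aR²b but no w with a=w and bRw.
F3: fails — w1Rw1, w1R²w2 but no w with w1=w and w2Rw.
F4: fails — aRa, aR²c but no w with a=w and cRw.

F1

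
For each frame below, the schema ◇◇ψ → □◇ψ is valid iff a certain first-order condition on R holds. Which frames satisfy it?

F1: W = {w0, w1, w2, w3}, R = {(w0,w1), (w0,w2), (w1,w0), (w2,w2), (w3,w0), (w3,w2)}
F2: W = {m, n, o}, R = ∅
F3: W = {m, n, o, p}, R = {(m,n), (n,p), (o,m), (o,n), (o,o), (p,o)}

F2

The schema corresponds to a generalized confluence (Geach) condition: ∀x ∀y ∀z ((xR²y ∧ xRz) → ∃w (y = w ∧ zRw)).
F1: fails — w0R²w0, w0Rw2 but no w with w0=w and w2Rw.
F2: ✓.
F3: fails — oR²m, oRm but no w with m=w and mRw.
Valid on: F2.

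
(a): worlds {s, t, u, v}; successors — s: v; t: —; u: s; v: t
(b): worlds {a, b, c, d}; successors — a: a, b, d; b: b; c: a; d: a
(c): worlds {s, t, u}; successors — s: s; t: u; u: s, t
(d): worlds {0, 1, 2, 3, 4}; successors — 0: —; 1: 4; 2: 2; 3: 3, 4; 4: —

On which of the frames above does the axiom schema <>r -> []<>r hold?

The schema corresponds to the Euclidean property: forall x forall y forall z (Rxy & Rxz -> Ryz).
(a): fails — Rsv and Rsv but not Rvv.
(b): fails — Rab and Raa but not Rba.
(c): fails — Rtu and Rtu but not Ruu.
(d): fails — R14 and R14 but not R44.

none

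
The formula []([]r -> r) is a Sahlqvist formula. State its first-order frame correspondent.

shift-reflexivity: forall x forall y (Rxy -> Ryy)

Suppose □(□r→r) is valid. Take Rxy and set V(r)={w : Ryw}. Then at y, □r holds; since □(□r→r) at x, □r→r at y, so r at y, i.e. Ryy.
Conversely, on a frame with shift-reflexivity the schema holds at every world under every valuation.
So the correspondent is shift-reflexivity.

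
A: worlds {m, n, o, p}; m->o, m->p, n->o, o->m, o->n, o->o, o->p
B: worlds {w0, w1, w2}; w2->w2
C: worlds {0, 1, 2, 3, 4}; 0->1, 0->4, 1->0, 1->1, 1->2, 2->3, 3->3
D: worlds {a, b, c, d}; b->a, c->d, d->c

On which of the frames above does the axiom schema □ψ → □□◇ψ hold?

B, D

The schema corresponds to a generalized confluence (Geach) condition: ∀x ∀z (xR²z → ∃w (xRw ∧ zRw)).
A: fails — mR²p but no w with mRw and pRw.
B: satisfies the condition.
C: fails — 0R²2 but no w with 0Rw and 2Rw.
D: satisfies the condition.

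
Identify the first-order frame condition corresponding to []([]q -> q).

Suppose □(□q→q) is valid. Take Rxy and set V(q)={w : Ryw}. Then at y, □q holds; since □(□q→q) at x, □q→q at y, so q at y, i.e. Ryy.
Conversely, any frame satisfying forall x forall y (Rxy -> Ryy) validates the schema.
Frame condition: forall x forall y (Rxy -> Ryy).

Shift-reflexivity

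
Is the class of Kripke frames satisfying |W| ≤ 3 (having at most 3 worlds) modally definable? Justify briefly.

No — not modally definable

If a class were modally definable it would be closed under disjoint unions (Goldblatt–Thomason).
Any modal formula valid on each of 4 disjoint one-world frames is valid on their disjoint union (validity is preserved under disjoint unions). Each one-world frame has |W|=1≤3, but the union has |W|=4.
So the class is not modally definable.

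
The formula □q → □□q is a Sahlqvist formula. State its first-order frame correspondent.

transitivity: ∀x ∀y ∀z (Rxy ∧ Ryz → Rxz)

This schema is the 4 axiom.
Its frame correspondent is transitivity — ∀x ∀y ∀z (Rxy ∧ Ryz → Rxz).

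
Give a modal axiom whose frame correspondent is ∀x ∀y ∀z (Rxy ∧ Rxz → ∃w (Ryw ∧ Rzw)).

◇□s → □◇s

A defining formula is ◇□s → □◇s (the .2 axiom).
Suppose ◇□s→□◇s is valid. Take Rxy, Rxz and set V(s)={w : Ryw}. Then □s at y so ◇□s at x, so □◇s at x, so ◇s at z, giving w with Rzw and Ryw.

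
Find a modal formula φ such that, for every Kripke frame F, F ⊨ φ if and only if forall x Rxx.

This is reflexivity; the standard corresponding axiom is T: □r → r.

□r → r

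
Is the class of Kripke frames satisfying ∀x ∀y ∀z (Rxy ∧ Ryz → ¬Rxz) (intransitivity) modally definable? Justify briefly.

Not modally definable

Modal frame validity is preserved under surjective bounded morphisms.
The 7-cycle (worlds w0,w1,w2,w3,w4,w5,w6 with w0→w1→w2→w3→w4→w5→w6→w0) is intransitive. Mapping every world to a single reflexive point • is a surjective bounded morphism; the reflexive point is not intransitive (R••∧R•• but R••).
So no modal formula (or set of formulas) defines exactly the intransitive frames.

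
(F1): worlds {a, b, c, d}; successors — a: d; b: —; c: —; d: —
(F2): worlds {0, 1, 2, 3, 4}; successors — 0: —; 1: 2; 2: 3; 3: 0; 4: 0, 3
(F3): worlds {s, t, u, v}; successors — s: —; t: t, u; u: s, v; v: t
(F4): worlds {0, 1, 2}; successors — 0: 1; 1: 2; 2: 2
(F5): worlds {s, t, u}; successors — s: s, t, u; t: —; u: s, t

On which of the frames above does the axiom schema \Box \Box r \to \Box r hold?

(F5)

This is the axiom for density; its first-order frame correspondent is \forall x \forall y (Rxy \to \exists z (Rxz \wedge Rzy)).
(F1): fails — Rad but no z with Raz and Rzd.
(F2): fails — R12 but no z with R1z and Rz2.
(F3): fails — Ruv but no z with Ruz and Rzv.
(F4): fails — R01 but no z with R0z and Rz1.
(F5): satisfies the condition.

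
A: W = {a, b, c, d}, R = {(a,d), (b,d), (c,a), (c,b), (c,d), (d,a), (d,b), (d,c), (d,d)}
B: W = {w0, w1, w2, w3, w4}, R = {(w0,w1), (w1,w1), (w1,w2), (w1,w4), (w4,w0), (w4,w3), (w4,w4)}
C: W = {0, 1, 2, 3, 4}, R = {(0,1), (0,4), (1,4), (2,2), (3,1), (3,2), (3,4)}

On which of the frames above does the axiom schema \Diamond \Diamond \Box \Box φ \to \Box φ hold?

A

This is the axiom for a generalized confluence (Geach) condition; its first-order frame correspondent is \forall x \forall y \forall z ((x R^2 y \wedge xRz) \to \exists w (y R^2 w \wedge z = w)).
A: ✓.
B: fails — w0R²w2, w0Rw1 but no w with w2R²w and w1=w.
C: fails — 0R²4, 0R1 but no w with 4R²w and 1=w.
Valid on: A.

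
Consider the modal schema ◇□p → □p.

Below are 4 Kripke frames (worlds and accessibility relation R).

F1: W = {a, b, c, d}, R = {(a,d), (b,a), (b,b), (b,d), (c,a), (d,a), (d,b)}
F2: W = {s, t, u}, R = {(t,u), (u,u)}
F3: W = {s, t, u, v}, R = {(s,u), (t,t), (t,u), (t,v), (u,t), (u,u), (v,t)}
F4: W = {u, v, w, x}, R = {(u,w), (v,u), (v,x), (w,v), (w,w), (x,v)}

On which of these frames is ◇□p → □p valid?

F2

The schema corresponds to the Euclidean property: ∀x ∀y ∀z (Rxy ∧ Rxz → Ryz).
F1: fails — Rad and Rad but not Rdd.
F2: holds.
F3: fails — Rtv and Rtv but not Rvv.
F4: fails — Rvu and Rvu but not Ruu.
Valid on: F2.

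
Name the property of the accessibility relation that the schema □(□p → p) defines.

Suppose □(□p→p) is valid. Take Rxy and set V(p)={w : Ryw}. Then at y, □p holds; since □(□p→p) at x, □p→p at y, so p at y, i.e. Ryy.
Conversely, on a frame with shift-reflexivity the schema holds at every world under every valuation.
Frame condition: ∀x ∀y (Rxy → Ryy).

shift-reflexivity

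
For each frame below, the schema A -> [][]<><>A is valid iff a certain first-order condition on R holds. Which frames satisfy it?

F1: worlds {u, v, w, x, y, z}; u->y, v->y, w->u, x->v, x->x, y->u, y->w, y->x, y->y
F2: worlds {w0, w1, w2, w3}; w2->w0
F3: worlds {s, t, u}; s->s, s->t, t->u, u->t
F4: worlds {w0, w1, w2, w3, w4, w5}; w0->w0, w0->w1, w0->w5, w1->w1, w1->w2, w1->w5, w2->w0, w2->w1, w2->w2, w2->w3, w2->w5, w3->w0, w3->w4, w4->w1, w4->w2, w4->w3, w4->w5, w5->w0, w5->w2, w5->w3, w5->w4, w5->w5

This is the axiom for a generalized confluence (Geach) condition; its first-order frame correspondent is forall x forall z (x R^2 z -> exists w (x = w & z R^2 w)).
F1: fails — uR²w but no t with u=t and wR²t.
F2: satisfies the condition.
F3: fails — sR²t but no w with s=w and tR²w.
F4: fails — w4R²w3 but no w with w4=w and w3R²w.
Valid on: F2.

F2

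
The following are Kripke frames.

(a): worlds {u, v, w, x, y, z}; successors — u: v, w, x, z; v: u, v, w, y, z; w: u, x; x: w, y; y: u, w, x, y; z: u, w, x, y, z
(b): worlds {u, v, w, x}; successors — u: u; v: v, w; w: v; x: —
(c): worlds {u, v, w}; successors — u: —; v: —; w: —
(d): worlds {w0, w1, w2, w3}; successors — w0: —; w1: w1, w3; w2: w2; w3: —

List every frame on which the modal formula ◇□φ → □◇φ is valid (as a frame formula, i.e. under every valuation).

(b), (c)

Frame correspondent (Sahlqvist): ∀x ∀y ∀z (Rxy ∧ Rxz → ∃w (Ryw ∧ Rzw)) — i.e. convergence.
(a): fails — Ruw and Rux but w and x have no common successor.
(b): holds.
(c): holds.
(d): fails — Rw1w1 and Rw1w3 but w1 and w3 have no common successor.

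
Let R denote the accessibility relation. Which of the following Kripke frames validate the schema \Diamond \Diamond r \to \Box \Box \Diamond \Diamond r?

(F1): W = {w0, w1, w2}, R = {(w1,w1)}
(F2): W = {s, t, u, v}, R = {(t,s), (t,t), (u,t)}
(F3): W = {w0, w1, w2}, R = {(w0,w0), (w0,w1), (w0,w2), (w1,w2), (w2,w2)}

(F1)

The schema corresponds to a generalized confluence (Geach) condition: \forall x \forall y \forall z ((x R^2 y \wedge x R^2 z) \to \exists w (y = w \wedge z R^2 w)).
(F1): satisfies the condition.
(F2): fails — tR²s, tR²s but no w with s=w and sR²w.
(F3): fails — w0R²w0, w0R²w1 but no w with w0=w and w1R²w.
Valid on: (F1).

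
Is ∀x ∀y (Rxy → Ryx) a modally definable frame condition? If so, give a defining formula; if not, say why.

Definable; q → □◇q defines it

This is a Sahlqvist condition; the B axiom q → □◇q defines it.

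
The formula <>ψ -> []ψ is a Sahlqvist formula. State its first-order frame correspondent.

This is the CD axiom.
Its frame correspondent is partial functionality — forall x forall y forall z (Rxy & Rxz -> y = z).

partial functionality: forall x forall y forall z (Rxy & Rxz -> y = z)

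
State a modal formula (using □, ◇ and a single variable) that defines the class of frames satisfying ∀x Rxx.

This is reflexivity; the standard corresponding axiom is T: □p → p.
Suppose □p→p is valid. At any x set V(p)={w : Rxw}. Then □p holds at x, so p holds at x, i.e. Rxx.

□p → p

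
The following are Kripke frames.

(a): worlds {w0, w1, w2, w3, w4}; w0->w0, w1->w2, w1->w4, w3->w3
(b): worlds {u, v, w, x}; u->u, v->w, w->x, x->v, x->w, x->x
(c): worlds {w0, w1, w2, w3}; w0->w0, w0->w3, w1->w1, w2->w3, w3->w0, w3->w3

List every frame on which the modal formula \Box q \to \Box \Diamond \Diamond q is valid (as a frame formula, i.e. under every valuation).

(b), (c)

This is the axiom for a generalized confluence (Geach) condition; its first-order frame correspondent is \forall x \forall z (xRz \to \exists w (xRw \wedge z R^2 w)).
(a): fails — w1Rw2 but no w with w1Rw and w2R²w.
(b): satisfies the condition.
(c): satisfies the condition.
Valid on: (b), (c).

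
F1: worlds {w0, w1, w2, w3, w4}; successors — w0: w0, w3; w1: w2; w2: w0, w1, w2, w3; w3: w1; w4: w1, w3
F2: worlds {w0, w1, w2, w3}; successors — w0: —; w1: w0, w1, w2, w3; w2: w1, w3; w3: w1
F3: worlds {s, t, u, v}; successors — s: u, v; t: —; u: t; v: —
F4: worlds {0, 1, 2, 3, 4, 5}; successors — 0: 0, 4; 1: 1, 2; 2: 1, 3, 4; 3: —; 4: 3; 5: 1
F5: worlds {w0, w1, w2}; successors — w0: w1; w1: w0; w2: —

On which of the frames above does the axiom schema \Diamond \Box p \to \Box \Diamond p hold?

Frame correspondent (Sahlqvist): \forall x \forall y \forall z (Rxy \wedge Rxz \to \exists w (Ryw \wedge Rzw)) — i.e. convergence.
F1: fails — Rw0w0 and Rw0w3 but w0 and w3 have no common successor.
F2: fails — Rw1w2 and Rw1w0 but w2 and w0 have no common successor.
F3: fails — Rsu and Rsv but u and v have no common successor.
F4: fails — R00 and R04 but 0 and 4 have no common successor.
F5: holds.
Valid on: F5.

F5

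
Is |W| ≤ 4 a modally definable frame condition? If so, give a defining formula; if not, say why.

Not definable by any modal formula

If a class were modally definable it would be closed under disjoint unions (Goldblatt–Thomason).
Any modal formula valid on each of 5 disjoint one-world frames is valid on their disjoint union (validity is preserved under disjoint unions). Each one-world frame has |W|=1≤4, but the union has |W|=5.
Hence having at most 4 worlds is not modally definable.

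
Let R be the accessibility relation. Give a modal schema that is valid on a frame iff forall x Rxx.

□q → q

The condition is reflexivity. The T schema □q → q defines it.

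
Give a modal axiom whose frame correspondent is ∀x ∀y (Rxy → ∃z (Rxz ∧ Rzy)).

□□r → □r

A defining formula is □□r → □r (the C4 axiom).
Suppose □□r→□r is valid. Take Rxy and set V(r)={w : xR²w}. Then □□r at x, so □r at x, so r at y, i.e. ∃z(Rxz∧Rzy).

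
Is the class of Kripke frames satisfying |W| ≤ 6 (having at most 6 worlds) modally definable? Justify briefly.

If a class were modally definable it would be closed under disjoint unions (Goldblatt–Thomason).
Any modal formula valid on each of 7 disjoint one-world frames is valid on their disjoint union (validity is preserved under disjoint unions). Each one-world frame has |W|=1≤6, but the union has |W|=7.
So the class is not modally definable.

No — not modally definable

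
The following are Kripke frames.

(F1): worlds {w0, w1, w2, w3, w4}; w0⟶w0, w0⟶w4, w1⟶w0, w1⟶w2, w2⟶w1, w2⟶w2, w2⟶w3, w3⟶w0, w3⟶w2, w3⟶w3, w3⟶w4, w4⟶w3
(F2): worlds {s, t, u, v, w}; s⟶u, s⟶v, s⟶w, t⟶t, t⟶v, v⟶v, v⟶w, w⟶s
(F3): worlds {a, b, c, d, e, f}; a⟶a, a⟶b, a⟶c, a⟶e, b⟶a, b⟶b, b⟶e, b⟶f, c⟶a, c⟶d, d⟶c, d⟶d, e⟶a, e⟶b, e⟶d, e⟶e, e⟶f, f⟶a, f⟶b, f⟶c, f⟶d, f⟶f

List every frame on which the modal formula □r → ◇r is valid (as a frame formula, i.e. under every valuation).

The schema corresponds to seriality: ∀x ∃y Rxy.
(F1): ✓.
(F2): fails — world u has no successor.
(F3): ✓.
Valid on: (F1), (F3).

(F1), (F3)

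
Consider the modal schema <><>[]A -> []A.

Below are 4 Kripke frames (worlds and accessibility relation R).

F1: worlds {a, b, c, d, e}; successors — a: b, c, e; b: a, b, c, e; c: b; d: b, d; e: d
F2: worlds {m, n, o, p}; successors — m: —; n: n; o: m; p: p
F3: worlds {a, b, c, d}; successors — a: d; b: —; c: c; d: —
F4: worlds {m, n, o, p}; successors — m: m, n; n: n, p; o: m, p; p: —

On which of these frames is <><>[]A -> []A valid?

F2, F3

Frame correspondent (Sahlqvist): forall x forall y forall z ((x R^2 y & xRz) -> exists w (yRw & z = w)) — i.e. a generalized confluence (Geach) condition.
F1: fails — aR²c, aRc but no w with cRw and c=w.
F2: satisfies the condition.
F3: satisfies the condition.
F4: fails — mR²n, mRm but no w with nRw and m=w.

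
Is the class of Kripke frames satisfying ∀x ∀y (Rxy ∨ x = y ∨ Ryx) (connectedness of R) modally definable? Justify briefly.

Not modally definable

Modal frame validity is preserved under disjoint unions.
Take 3 disjoint single-world reflexive frames: each is trivially connected, but their disjoint union has 3 worlds with no edge between distinct components, so it is not connected.
Hence connectedness of R is not modally definable.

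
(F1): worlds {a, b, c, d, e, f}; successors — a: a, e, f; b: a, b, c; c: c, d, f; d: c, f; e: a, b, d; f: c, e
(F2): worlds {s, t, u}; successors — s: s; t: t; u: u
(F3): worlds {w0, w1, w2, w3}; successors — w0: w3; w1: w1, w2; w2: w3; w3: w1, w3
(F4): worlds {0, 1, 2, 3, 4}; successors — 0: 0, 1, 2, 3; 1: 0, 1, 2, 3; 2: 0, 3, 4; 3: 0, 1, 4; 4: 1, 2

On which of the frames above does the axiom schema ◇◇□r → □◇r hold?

(F2)

The schema corresponds to a generalized confluence (Geach) condition: ∀x ∀y ∀z ((xR²y ∧ xRz) → ∃w (yRw ∧ zRw)).
(F1): fails — aR²d, aRe but no w with dRw and eRw.
(F2): ✓.
(F3): fails — w1R²w1, w1Rw2 but no w with w1Rw and w2Rw.
(F4): fails — 0R²4, 0R2 but no w with 4Rw and 2Rw.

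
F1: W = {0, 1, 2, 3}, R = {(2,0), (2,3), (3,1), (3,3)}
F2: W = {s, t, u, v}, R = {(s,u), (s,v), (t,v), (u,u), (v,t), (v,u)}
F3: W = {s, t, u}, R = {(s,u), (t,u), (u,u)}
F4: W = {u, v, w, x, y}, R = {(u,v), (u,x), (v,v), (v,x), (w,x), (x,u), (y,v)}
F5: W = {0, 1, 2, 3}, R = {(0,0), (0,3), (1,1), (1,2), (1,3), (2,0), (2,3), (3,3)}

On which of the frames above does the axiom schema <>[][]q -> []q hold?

F3, F4

Frame correspondent (Sahlqvist): forall x forall y forall z ((xRy & xRz) -> exists w (y R^2 w & z = w)) — i.e. a generalized confluence (Geach) condition.
F1: fails — 2R0, 2R0 but no w with 0R²w and 0=w.
F2: fails — sRu, sRv but no w with uR²w and v=w.
F3: satisfies the condition.
F4: satisfies the condition.
F5: fails — 0R3, 0R0 but no w with 3R²w and 0=w.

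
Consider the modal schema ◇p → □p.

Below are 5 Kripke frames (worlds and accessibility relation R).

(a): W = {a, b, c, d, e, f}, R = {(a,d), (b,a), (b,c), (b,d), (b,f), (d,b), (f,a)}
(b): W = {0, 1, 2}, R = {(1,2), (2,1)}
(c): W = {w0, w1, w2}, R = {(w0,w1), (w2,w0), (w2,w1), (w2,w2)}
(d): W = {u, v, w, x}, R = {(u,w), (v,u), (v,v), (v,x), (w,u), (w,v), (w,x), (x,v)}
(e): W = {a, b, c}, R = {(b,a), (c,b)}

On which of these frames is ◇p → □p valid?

(b), (e)

The schema corresponds to partial functionality: ∀x ∀y ∀z (Rxy ∧ Rxz → y = z).
(a): fails — b sees both a and c.
(b): holds.
(c): fails — w2 sees both w0 and w1.
(d): fails — v sees both u and v.
(e): holds.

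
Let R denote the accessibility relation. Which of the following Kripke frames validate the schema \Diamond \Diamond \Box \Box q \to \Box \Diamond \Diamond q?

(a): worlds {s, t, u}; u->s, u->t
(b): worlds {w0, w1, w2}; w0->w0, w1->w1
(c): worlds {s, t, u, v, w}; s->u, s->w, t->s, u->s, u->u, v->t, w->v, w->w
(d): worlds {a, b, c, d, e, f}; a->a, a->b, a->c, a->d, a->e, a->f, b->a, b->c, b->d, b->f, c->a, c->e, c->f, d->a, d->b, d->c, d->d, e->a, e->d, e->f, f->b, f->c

This is the axiom for a generalized confluence (Geach) condition; its first-order frame correspondent is \forall x \forall y \forall z ((x R^2 y \wedge xRz) \to \exists w (y R^2 w \wedge z R^2 w)).
(a): condition met.
(b): condition met.
(c): fails — sR²v, sRw but no w* with vR²w* and wR²w*.
(d): condition met.

(a), (b), (d)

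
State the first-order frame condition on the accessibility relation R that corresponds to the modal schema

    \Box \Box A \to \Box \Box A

This is a Sahlqvist (Geach-type) schema ◇^0□^2A → □^2◇^0A.
Minimal-valuation argument: fix x; take any y with xR^0y and any z with xR^2z. Set V(A) to the set of worlds R-reachable from y in exactly 2 steps. Then □^2A holds at y, so the antecedent holds at x; validity forces ◇^0A at z, giving a w with zR^0w and yR^2w.
First-order correspondent: \forall x \forall z (x R^2 z \to \exists w (x R^2 w \wedge z = w)).

\forall x \forall z (x R^2 z \to \exists w (x R^2 w \wedge z = w))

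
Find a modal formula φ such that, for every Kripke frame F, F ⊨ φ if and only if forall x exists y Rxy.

□p → ◇p

The condition is seriality. The D schema □p → ◇p defines it.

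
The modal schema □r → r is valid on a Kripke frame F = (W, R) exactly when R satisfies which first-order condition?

Suppose □r→r is valid. At any x set V(r)={w : Rxw}. Then □r holds at x, so r holds at x, i.e. Rxx.

reflexivity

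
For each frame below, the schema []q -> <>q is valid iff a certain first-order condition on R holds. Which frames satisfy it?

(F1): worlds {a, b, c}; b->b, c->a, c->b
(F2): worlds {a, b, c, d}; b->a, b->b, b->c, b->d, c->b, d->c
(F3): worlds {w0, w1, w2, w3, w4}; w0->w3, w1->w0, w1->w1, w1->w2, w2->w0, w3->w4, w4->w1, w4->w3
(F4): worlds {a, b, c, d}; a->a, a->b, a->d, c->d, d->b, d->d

(F3)

This is the axiom for seriality; its first-order frame correspondent is forall x exists y Rxy.
(F1): fails — world a has no successor.
(F2): fails — world a has no successor.
(F3): satisfies the condition.
(F4): fails — world b has no successor.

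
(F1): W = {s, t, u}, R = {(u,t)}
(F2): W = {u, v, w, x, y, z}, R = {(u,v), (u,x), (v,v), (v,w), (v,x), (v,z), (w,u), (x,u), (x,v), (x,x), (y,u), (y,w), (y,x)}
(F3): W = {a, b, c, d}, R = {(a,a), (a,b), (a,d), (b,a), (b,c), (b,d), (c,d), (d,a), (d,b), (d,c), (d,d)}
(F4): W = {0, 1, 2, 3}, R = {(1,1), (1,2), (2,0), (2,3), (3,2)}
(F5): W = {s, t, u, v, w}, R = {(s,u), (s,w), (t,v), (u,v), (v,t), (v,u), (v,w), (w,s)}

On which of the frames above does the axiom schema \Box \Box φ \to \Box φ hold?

(F3)

This is the axiom for density; its first-order frame correspondent is \forall x \forall y (Rxy \to \exists z (Rxz \wedge Rzy)).
(F1): fails — Rut but no z with Ruz and Rzt.
(F2): fails — Rwu but no t with Rwt and Rtu.
(F3): satisfies the condition.
(F4): fails — R32 but no z with R3z and Rz2.
(F5): fails — Ruv but no z with Ruz and Rzv.
Valid on: (F3).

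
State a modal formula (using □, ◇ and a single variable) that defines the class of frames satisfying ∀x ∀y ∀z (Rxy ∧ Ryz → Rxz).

A defining formula is □p → □□p (the 4 axiom).

□p → □□p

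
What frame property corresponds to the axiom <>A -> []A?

Suppose ◇A→□A is valid. Take Rxy, Rxz and set V(A)={y}. Then ◇A at x, so □A at x, so A at z, i.e. z=y.

Partial functionality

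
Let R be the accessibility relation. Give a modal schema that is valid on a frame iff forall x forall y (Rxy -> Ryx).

p → □◇p

A defining formula is p → □◇p (the B axiom).
Suppose p→□◇p is valid. Take Rxy and set V(p)={x}. Then p at x, so □◇p at x, so ◇p at y, so some z with Ryz has p; z=x, i.e. Ryx.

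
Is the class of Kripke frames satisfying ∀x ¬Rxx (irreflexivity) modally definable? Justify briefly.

Not definable by any modal formula

Any modally definable frame class is closed under surjective bounded morphisms.
The 5-cycle (worlds 0,1,2,3,4 with 0→1→2→3→4→0) is irreflexive, and the map sending every world to a single reflexive point • is a surjective bounded morphism (forth: every edge maps to (•,•); back: every world has a successor). So any modal formula valid on the 5-cycle is also valid on the reflexive point, which is not irreflexive.
So the class is not modally definable.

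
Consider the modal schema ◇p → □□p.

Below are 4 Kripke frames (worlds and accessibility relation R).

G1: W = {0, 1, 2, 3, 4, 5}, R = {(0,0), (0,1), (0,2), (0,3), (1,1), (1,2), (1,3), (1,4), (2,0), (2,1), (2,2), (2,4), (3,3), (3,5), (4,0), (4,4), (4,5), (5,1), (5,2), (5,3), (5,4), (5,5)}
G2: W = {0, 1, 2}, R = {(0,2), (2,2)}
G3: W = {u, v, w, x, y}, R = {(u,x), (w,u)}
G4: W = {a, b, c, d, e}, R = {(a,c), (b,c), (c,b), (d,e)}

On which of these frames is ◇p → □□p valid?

The schema corresponds to a generalized confluence (Geach) condition: ∀x ∀y ∀z ((xRy ∧ xR²z) → ∃w (y = w ∧ z = w)).
G1: fails — 0R0, 0R²1 but 0 ≠ 1.
G2: holds.
G3: fails — wRu, wR²x but u ≠ x.
G4: fails — aRc, aR²b but c ≠ b.
Valid on: G2.

G2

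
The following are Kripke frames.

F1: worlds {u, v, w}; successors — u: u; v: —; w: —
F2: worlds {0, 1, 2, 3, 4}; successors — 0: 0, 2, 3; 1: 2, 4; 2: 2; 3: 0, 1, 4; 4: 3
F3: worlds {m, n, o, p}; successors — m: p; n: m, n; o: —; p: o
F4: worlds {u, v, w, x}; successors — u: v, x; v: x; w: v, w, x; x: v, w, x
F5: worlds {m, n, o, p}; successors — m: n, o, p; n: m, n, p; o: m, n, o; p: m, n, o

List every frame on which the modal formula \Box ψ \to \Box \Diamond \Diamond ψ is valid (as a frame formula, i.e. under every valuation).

Frame correspondent (Sahlqvist): \forall x \forall z (xRz \to \exists w (xRw \wedge z R^2 w)) — i.e. a generalized confluence (Geach) condition.
F1: satisfies the condition.
F2: fails — 3R1 but no w with 3Rw and 1R²w.
F3: fails — mRp but no w with mRw and pR²w.
F4: satisfies the condition.
F5: satisfies the condition.
Valid on: F1, F4, F5.

F1, F4, F5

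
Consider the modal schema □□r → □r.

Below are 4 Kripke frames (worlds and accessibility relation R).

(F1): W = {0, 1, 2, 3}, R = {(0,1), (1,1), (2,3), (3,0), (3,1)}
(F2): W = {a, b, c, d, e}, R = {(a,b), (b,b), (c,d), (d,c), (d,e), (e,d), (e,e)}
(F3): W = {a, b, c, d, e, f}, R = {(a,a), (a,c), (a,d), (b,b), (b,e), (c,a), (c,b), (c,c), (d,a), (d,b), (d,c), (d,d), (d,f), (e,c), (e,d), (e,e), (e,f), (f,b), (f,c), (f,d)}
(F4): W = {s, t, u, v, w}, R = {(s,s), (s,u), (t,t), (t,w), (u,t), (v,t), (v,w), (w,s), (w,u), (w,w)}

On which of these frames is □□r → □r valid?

The schema corresponds to density: ∀x ∀y (Rxy → ∃z (Rxz ∧ Rzy)).
(F1): fails — R23 but no z with R2z and Rz3.
(F2): fails — Rcd but no z with Rcz and Rzd.
(F3): satisfies the condition.
(F4): satisfies the condition.

(F3), (F4)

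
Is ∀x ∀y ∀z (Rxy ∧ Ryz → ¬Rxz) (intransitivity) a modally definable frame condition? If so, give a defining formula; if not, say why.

Not modally definable

If a class were modally definable it would be closed under surjective bounded morphisms (Goldblatt–Thomason).
The 5-cycle (worlds 0,1,2,3,4 with 0→1→2→3→4→0) is intransitive. Mapping every world to a single reflexive point • is a surjective bounded morphism; the reflexive point is not intransitive (R••∧R•• but R••).
Hence intransitivity is not modally definable.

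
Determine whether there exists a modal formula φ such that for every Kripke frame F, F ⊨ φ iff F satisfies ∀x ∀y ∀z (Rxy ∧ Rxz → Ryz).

Yes — defined by ◇p → □◇p

Yes: it is the Euclidean property, defined by the 5 schema ◇p → □◇p.
Suppose ◇p→□◇p is valid. Take Rxy, Rxz and set V(p)={y}. Then ◇p at x, so □◇p at x, so ◇p at z, so some w with Rzw has p; w=y, i.e. Rzy. By symmetry of the argument, Ryz.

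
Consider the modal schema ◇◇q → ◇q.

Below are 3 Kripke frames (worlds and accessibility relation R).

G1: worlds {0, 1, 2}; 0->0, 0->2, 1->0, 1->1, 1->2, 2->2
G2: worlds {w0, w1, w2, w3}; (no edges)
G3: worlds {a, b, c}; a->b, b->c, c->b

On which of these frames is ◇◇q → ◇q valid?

G1, G2

The schema corresponds to transitivity: ∀x ∀y ∀z (Rxy ∧ Ryz → Rxz).
G1: ✓.
G2: ✓.
G3: fails — Rab and Rbc but not Rac.
Valid on: G1, G2.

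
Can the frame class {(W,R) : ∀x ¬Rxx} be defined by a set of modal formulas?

No — not modally definable

Modal frame validity is preserved under surjective bounded morphisms.
The 3-cycle (worlds a,b,c with a→b→c→a) is irreflexive, and the map sending every world to a single reflexive point • is a surjective bounded morphism (forth: every edge maps to (•,•); back: every world has a successor). So any modal formula valid on the 3-cycle is also valid on the reflexive point, which is not irreflexive.
Hence irreflexivity is not modally definable.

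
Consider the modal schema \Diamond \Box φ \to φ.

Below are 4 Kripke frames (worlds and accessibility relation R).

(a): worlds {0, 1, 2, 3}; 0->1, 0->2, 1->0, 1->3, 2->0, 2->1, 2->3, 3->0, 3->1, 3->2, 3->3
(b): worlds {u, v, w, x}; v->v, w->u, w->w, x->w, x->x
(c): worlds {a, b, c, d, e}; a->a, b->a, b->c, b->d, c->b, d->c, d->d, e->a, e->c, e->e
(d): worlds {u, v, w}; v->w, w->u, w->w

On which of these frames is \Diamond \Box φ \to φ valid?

none

The schema corresponds to symmetry: \forall x \forall y (Rxy \to Ryx).
(a): fails — R21 but not R12.
(b): fails — Rxw but not Rwx.
(c): fails — Rdc but not Rcd.
(d): fails — Rwu but not Ruw.
Valid on no frame.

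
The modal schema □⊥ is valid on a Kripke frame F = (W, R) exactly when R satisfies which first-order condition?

emptiness of R

□⊥ is valid iff no world has any successor (otherwise □⊥ fails at any world with one).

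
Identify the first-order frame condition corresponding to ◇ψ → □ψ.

This schema is the CD axiom.
It corresponds to partial functionality: ∀x ∀y ∀z (Rxy ∧ Rxz → y = z).

partial functionality: ∀x ∀y ∀z (Rxy ∧ Rxz → y = z)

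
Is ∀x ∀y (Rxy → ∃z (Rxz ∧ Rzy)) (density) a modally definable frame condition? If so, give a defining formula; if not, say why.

This is a Sahlqvist condition; the C4 axiom □□q → □q defines it.
Suppose □□q→□q is valid. Take Rxy and set V(q)={w : xR²w}. Then □□q at x, so □q at x, so q at y, i.e. ∃z(Rxz∧Rzy).

Definable; □□q → □q defines it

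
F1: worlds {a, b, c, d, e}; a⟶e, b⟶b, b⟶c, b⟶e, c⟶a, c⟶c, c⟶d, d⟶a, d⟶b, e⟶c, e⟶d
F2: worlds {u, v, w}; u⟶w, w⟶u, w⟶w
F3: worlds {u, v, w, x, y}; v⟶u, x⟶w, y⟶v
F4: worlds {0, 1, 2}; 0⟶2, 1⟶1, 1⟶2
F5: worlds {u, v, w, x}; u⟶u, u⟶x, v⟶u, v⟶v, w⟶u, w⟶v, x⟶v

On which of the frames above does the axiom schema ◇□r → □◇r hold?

This is the axiom for convergence; its first-order frame correspondent is ∀x ∀y ∀z (Rxy ∧ Rxz → ∃w (Ryw ∧ Rzw)).
F1: fails — Rcc and Rca but c and a have no common successor.
F2: satisfies the condition.
F3: fails — Rvu and Rvu but u and u have no common successor.
F4: fails — R02 and R02 but 2 and 2 have no common successor.
F5: fails — Ruu and Rux but u and x have no common successor.

F2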